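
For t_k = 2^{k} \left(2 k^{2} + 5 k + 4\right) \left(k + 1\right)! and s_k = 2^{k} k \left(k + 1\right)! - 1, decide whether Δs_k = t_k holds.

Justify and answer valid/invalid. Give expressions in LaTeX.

s_(k+1) = 2**(k + 1)*(k + 1)*factorial(k + 2) - 1
s_(k+1) − s_k = 2**k*(2*k**2 + 5*k + 4)*factorial(k + 1)
(s_(k+1) − s_k) − t_k = 0

valid; difference matches t_k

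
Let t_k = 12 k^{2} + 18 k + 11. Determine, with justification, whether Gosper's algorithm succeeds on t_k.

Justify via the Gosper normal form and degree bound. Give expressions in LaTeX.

Ratio r(k) = (12*k**2 + 42*k + 41)/(12*k**2 + 18*k + 11).
So A=1 and B=1, with C=k**2 + 3*k/2 + 11/12.
Set up (1)·f(k+1) − (1)·f(k) − (k**2 + 3*k/2 + 11/12) = 0.
Degrees (0,0,2) ⇒ d ≤ 3.
Match coefficients ⇒ f(k) = k*(4*k**2 + 3*k + 4)/12.
Certificate R = B(k−1)f/C = k*(4*k**2 + 3*k + 4)/(12*k**2 + 18*k + 11) gives s_k = k*(4*k**2 + 3*k + 4).
Δs = 12*k**2 + 18*k + 11, as required.

Yes. s_k = k \left(4 k^{2} + 3 k + 4\right).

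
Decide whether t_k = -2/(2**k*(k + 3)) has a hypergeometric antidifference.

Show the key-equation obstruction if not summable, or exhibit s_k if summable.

No — t_k has no hypergeometric antidifference.

Ratio r(k) = (k + 3)/(2*(k + 4)).
Normal form (A,B,C) = (k/2 + 3/2, k + 4, 1).
Solve (k/2 + 3/2)·f(k+1) − (k + 3)·f(k) = 1.
Degrees (1,1,0) ⇒ d ≤ -1.
deg f ≤ -1 is impossible — no certificate.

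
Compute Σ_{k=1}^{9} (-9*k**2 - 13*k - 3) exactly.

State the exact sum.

Ratio r(k) = (9*k**2 + 31*k + 25)/(9*k**2 + 13*k + 3).
A = 1, B = 1, C = k**2 + 13*k/9 + 1/3.
f must satisfy (1)·f(k+1) − (1)·f(k) = k**2 + 13*k/9 + 1/3.
deg f ≤ 3 (via 0,0,2).
Solving with deg f ≤ 3: f(k) = k*(3*k**2 + 2*k - 2)/9.
Certificate R = B(k−1)f/C = k*(3*k**2 + 2*k - 2)/(9*k**2 + 13*k + 3) gives s_k = k*(-3*k**2 - 2*k + 2).
Δs = -9*k**2 - 13*k - 3, as required.
Sum = s_(10) − s_(1); s_(10) = -3180, s_(1) = -3 ⇒ -3177.

Σ = -3177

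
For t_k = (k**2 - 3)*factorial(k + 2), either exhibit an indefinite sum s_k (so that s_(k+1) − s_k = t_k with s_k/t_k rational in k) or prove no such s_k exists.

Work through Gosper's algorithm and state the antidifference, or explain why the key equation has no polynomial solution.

s_k = (k - 3)*factorial(k + 2)

Compute t_(k+1)/t_k: get (k + 3)*((k + 1)**2 - 3)/(k**2 - 3).
Gosper form: A/B · C(k+1)/C(k) with A=k + 3, B=1, C=k**2 - 3.
f must satisfy (k + 3)·f(k+1) − (1)·f(k) = k**2 - 3.
Bound: deg f ≤ 1.
Match coefficients ⇒ f(k) = k - 3.
R(k) = B(k−1)·f(k)/C(k) = (k - 3)/(k**2 - 3); s_k = R·t_k = (k - 3)*factorial(k + 2).
Δs = (k**2 - 3)*factorial(k + 2), as required.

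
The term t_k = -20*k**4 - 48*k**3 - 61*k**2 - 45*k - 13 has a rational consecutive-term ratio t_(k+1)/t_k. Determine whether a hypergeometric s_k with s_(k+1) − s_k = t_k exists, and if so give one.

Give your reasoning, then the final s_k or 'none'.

The ratio is (20*k**4 + 128*k**3 + 325*k**2 + 391*k + 187)/(20*k**4 + 48*k**3 + 61*k**2 + 45*k + 13).
Gosper form: A/B · C(k+1)/C(k) with A=1, B=1, C=k**4 + 12*k**3/5 + 61*k**2/20 + 9*k/4 + 13/20.
Need (1)·f(k+1) − (1)·f(k) = k**4 + 12*k**3/5 + 61*k**2/20 + 9*k/4 + 13/20.
From deg A=0, deg B=0, deg C=4: d=5.
A polynomial solution: f(k) = k**2*(4*k**3 + 2*k**2 + 3*k + 4)/20.
Get s_k = R·t_k = k**2*(-4*k**3 - 2*k**2 - 3*k - 4) with R(k) = B(k−1)f(k)/C(k) = k**2*(4*k**3 + 2*k**2 + 3*k + 4)/(20*k**4 + 48*k**3 + 61*k**2 + 45*k + 13).
Δs = -20*k**4 - 48*k**3 - 61*k**2 - 45*k - 13, as required.

s_k = k**2*(-4*k**3 - 2*k**2 - 3*k - 4)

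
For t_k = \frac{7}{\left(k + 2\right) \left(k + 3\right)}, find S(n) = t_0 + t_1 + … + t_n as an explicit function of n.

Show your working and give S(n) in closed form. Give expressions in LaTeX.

S(n) = \frac{7 \left(n + 1\right)}{2 \left(n + 3\right)}

Ratio r(k) = (k + 2)/(k + 4).
Normal form (A,B,C) = (k + 2, k + 4, 1).
f must satisfy (k + 2)·f(k+1) − (k + 3)·f(k) = 1.
deg f ≤ 1 (via 1,1,0).
A polynomial solution: f(k) = k/2.
Get s_k = R·t_k = 7*k/(2*(k + 2)) with R(k) = B(k−1)f(k)/C(k) = k*(k + 3)/2.
Verify: 7/(k**2 + 5*k + 6) matches t_k.
Evaluate: s_(n+1) = 7*(n + 1)/(2*(n + 3)); subtract s_(0) = 0 ⇒ S(n) = 7*(n + 1)/(2*(n + 3)).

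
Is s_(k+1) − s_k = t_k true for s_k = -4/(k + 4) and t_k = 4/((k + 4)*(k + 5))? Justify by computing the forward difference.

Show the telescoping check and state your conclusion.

s_(k+1) = -4/(k + 5)
s_(k+1) − s_k = 4/((k + 4)*(k + 5))
(s_(k+1) − s_k) − t_k = 0

Valid: the claim telescopes to t_k.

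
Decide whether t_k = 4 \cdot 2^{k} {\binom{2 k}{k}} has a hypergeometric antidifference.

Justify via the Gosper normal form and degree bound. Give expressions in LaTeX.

No — key equation has no polynomial f.

Step 1: r(k) = 4*(2*k + 1)/(k + 1).
Take A(k)=8*k + 4, B(k)=k + 1, C(k)=1.
f must satisfy (8*k + 4)·f(k+1) − (k)·f(k) = 1.
Bound: deg f ≤ -1.
deg f ≤ -1 is impossible — no certificate.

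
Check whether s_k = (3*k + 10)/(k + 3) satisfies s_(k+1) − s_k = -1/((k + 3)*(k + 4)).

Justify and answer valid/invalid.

valid (s_(k+1) − s_k reduces to t_k)

s_(k+1) = (3*k + 13)/(k + 4)
s_(k+1) − s_k = -1/(k**2 + 7*k + 12)
(s_(k+1) − s_k) − t_k = 0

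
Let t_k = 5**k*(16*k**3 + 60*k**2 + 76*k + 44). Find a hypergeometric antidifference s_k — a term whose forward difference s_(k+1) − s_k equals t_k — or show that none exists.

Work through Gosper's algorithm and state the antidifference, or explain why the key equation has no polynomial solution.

r(k) = 5*(4*k**3 + 27*k**2 + 61*k + 49)/(4*k**3 + 15*k**2 + 19*k + 11) after simplifying.
Take A(k)=5, B(k)=1, C(k)=k**3 + 15*k**2/4 + 19*k/4 + 11/4.
Need (5)·f(k+1) − (1)·f(k) = k**3 + 15*k**2/4 + 19*k/4 + 11/4.
deg f ≤ 3 (via 0,0,3).
Match coefficients ⇒ f(k) = (4*k**3 + 4*k + 1)/16.
R(k) = B(k−1)·f(k)/C(k) = (4*k**3 + 4*k + 1)/(4*(4*k**3 + 15*k**2 + 19*k + 11)); s_k = R·t_k = 5**k*(4*k**3 + 4*k + 1).
Verify: 4*5**k*(-k**3 + 4*k + 5*(k + 1)**3 + 6) matches t_k.

s_k = 5**k*(4*k**3 + 4*k + 1)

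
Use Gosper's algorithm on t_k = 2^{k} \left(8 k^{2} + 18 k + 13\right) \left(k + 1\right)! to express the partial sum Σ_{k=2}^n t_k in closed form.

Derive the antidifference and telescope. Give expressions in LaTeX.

Ratio r(k) = 2*(8*k**3 + 50*k**2 + 107*k + 78)/(8*k**2 + 18*k + 13).
Take A(k)=2*k + 4, B(k)=1, C(k)=k**2 + 9*k/4 + 13/8.
Solve (2*k + 4)·f(k+1) − (1)·f(k) = k**2 + 9*k/4 + 13/8.
From deg A=1, deg B=0, deg C=2: d=1.
Match coefficients ⇒ f(k) = (4*k - 1)/8.
Then R = B(k−1)f/C = (4*k - 1)/(8*k**2 + 18*k + 13), so s_k = R(k)·t_k = 2**k*(4*k - 1)*factorial(k + 1).
Verify: 2**k*(8*k**2 + 18*k + 13)*factorial(k + 1) matches t_k.
s_(n+1) = 2**(n + 1)*(4*n + 3)*factorial(n + 2) and s_(2) = 168, so S(n) = 8*2**n*n*factorial(n + 2) + 6*2**n*factorial(n + 2) - 168.

S(n) = 8 \cdot 2^{n} n \left(n + 2\right)! + 6 \cdot 2^{n} \left(n + 2\right)! - 168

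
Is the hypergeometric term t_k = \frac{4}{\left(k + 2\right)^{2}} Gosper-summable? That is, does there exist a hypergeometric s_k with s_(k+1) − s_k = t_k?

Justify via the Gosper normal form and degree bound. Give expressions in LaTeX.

The ratio is (k + 2)**2/(k + 3)**2.
Gosper form: A/B · C(k+1)/C(k) with A=k**2 + 4*k + 4, B=k**2 + 6*k + 9, C=1.
Need (k**2 + 4*k + 4)·f(k+1) − (k**2 + 4*k + 4)·f(k) = 1.
Bound: deg f ≤ 0.
Put f(k) = c0: A·f(k+1) − B(k−1)·f(k) − C = -1; need -1 = 0 — inconsistent ⇒ no f, not summable.

No — key equation has no polynomial f.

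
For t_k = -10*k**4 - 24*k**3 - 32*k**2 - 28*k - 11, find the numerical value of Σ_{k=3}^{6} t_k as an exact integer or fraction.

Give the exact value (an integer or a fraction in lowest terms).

Compute t_(k+1)/t_k: get (10*k**4 + 64*k**3 + 164*k**2 + 204*k + 105)/(10*k**4 + 24*k**3 + 32*k**2 + 28*k + 11).
A = 1, B = 1, C = k**4 + 12*k**3/5 + 16*k**2/5 + 14*k/5 + 11/10.
Solve (1)·f(k+1) − (1)·f(k) = k**4 + 12*k**3/5 + 16*k**2/5 + 14*k/5 + 11/10.
Bound: deg f ≤ 5.
Coefficient equations give f(k) = k*(2*k**4 + k**3 + 2*k**2 + 4*k + 2)/10.
So s_k = (B(k−1)f/C)·t_k = (k*(2*k**4 + k**3 + 2*k**2 + 4*k + 2)/(10*k**4 + 24*k**3 + 32*k**2 + 28*k + 11))·t_k = k*(-2*k**4 - k**3 - 2*k**2 - 4*k - 2).
Δs = -10*k**4 - 24*k**3 - 32*k**2 - 28*k - 11, as required.
Evaluate s at k=7 and k=3: -36911 and -663; difference -36248.

Σ = -36248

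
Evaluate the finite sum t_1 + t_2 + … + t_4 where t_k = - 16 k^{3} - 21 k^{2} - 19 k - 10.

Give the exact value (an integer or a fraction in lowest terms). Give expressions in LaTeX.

Ratio r(k) = (16*k**3 + 69*k**2 + 109*k + 66)/(16*k**3 + 21*k**2 + 19*k + 10).
A = 1, B = 1, C = k**3 + 21*k**2/16 + 19*k/16 + 5/8.
Key eq: (1)·f(k+1) = (1)·f(k) + (k**3 + 21*k**2/16 + 19*k/16 + 5/8).
deg f ≤ 4 (via 0,0,3).
Coefficient equations give f(k) = k*(4*k**3 - k**2 + 3*k + 4)/16.
Then R = B(k−1)f/C = k*(4*k**3 - k**2 + 3*k + 4)/(16*k**3 + 21*k**2 + 19*k + 10), so s_k = R(k)·t_k = k*(-4*k**3 + k**2 - 3*k - 4).
Δs = -16*k**3 - 21*k**2 - 19*k - 10, as required.
Evaluate s at k=5 and k=1: -2470 and -10; difference -2460.

Σ = -2460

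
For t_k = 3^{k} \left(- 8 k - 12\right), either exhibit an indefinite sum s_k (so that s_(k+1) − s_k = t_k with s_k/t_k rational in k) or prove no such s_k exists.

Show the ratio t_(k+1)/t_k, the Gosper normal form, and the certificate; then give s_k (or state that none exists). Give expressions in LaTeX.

s_k = - 4 \cdot 3^{k} k

t_(k+1)/t_k = 3*(2*k + 5)/(2*k + 3).
Take A(k)=3, B(k)=1, C(k)=k + 3/2.
Key eq: (3)·f(k+1) = (1)·f(k) + (k + 3/2).
From deg A=0, deg B=0, deg C=1: d=1.
A polynomial solution: f(k) = k/2.
Certificate R = B(k−1)f/C = k/(2*k + 3) gives s_k = -4*3**k*k.
Verify: 3**k*(-8*k - 12) matches t_k.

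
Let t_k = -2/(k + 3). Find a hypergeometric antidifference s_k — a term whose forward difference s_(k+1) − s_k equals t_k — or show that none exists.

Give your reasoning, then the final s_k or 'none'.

not Gosper-summable; s_k does not exist

Compute t_(k+1)/t_k: get (k + 3)/(k + 4).
A = k + 3, B = k + 4, C = 1.
Need (k + 3)·f(k+1) − (k + 3)·f(k) = 1.
From deg A=1, deg B=1, deg C=0: d=0.
Write f(k) = c0. Then LHS − RHS = -1, requiring -1 = 0: contradictory. No certificate.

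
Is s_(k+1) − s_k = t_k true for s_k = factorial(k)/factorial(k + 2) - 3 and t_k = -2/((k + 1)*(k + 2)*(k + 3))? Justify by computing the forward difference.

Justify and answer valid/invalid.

s_(k+1) = -(3*k**2 + 15*k + 17)/((k + 2)*(k + 3))
s_(k+1) − s_k = -2/((k + 1)*(k + 2)*(k + 3))
(s_(k+1) − s_k) − t_k = 0

valid (s_(k+1) − s_k reduces to t_k)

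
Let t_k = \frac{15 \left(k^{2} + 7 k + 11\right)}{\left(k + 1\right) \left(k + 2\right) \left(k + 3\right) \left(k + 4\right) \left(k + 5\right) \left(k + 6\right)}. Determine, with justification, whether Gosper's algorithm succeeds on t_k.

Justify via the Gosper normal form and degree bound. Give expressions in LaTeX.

Ratio r(k) = (k + 1)*(7*k + (k + 1)**2 + 18)/((k + 7)*(k**2 + 7*k + 11)).
Normal form (A,B,C) = (k + 1, k + 7, k**2 + 7*k + 11).
Set up (k + 1)·f(k+1) − (k + 6)·f(k) − (k**2 + 7*k + 11) = 0.
d = 5 from the (1,1,2) case.
A polynomial solution: f(k) = k*(k + 2)*(k + 4)*(k**2 + 9*k + 23)/45.
R(k) = B(k−1)·f(k)/C(k) = k*(k + 2)*(k + 4)*(k + 6)*(k**2 + 9*k + 23)/(45*(k**2 + 7*k + 11)); s_k = R·t_k = k*(k**2 + 9*k + 23)/(3*(k**3 + 9*k**2 + 23*k + 15)).
s_(k+1) − s_k = 15*(k**2 + 7*k + 11)/(k**6 + 21*k**5 + 175*k**4 + 735*k**3 + 1624*k**2 + 1764*k + 720) = t_k.

Yes. s_k = \frac{k \left(k^{2} + 9 k + 23\right)}{3 \left(k^{3} + 9 k^{2} + 23 k + 15\right)}.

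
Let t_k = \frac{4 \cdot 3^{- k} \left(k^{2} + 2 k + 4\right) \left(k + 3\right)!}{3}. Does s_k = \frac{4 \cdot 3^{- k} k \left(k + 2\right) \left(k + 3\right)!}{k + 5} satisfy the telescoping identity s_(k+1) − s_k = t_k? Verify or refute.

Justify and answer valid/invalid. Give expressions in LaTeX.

Invalid: residual - \frac{4 \cdot 3^{- k} \left(k^{3} + 7 k^{2} + 11 k + 20\right) \left(k + 3\right)!}{\left(k + 5\right) \left(k + 6\right)} ≠ 0.

s_(k+1) = 4*(k + 1)*(k + 3)*factorial(k + 4)/(3*3**k*(k + 6))
s_(k+1) − s_k = 4*(k**4 + 10*k**3 + 35*k**2 + 71*k + 60)*factorial(k + 3)/(3*3**k*(k + 5)*(k + 6))
(s_(k+1) − s_k) − t_k = -4*(k**3 + 7*k**2 + 11*k + 20)*factorial(k + 3)/(3**k*(k + 5)*(k + 6))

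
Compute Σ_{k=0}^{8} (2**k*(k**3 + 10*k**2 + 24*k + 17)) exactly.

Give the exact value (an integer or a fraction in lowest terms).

Σ = 549885

Ratio r(k) = 2*(k**3 + 13*k**2 + 47*k + 52)/(k**3 + 10*k**2 + 24*k + 17).
A = 2, B = 1, C = k**3 + 10*k**2 + 24*k + 17.
Solve (2)·f(k+1) − (1)·f(k) = k**3 + 10*k**2 + 24*k + 17.
Degrees (0,0,3) ⇒ d ≤ 3.
A polynomial solution: f(k) = k**3 + 4*k**2 + 2*k + 3.
So s_k = (B(k−1)f/C)·t_k = ((k**3 + 4*k**2 + 2*k + 3)/(k**3 + 10*k**2 + 24*k + 17))·t_k = 2**k*(k**3 + 4*k**2 + 2*k + 3).
Check: Δs_k = 2**k*(k**3 + 10*k**2 + 24*k + 17). ✓
Σ_(k=0)^(8) t_k = s_(9) − s_(0) = 549888 − (3) = 549885.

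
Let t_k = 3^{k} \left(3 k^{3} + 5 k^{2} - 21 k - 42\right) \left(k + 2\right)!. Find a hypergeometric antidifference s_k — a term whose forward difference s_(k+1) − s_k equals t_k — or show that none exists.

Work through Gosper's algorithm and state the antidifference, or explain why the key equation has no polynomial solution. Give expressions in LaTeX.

s_k = 3^{k} \left(k^{2} - 3 k - 3\right) \left(k + 2\right)!

Step 1: r(k) = 3*(3*k**4 + 23*k**3 + 40*k**2 - 61*k - 165)/(3*k**3 + 5*k**2 - 21*k - 42).
A = 3*k + 9, B = 1, C = k**3 + 5*k**2/3 - 7*k - 14.
Solve (3*k + 9)·f(k+1) − (1)·f(k) = k**3 + 5*k**2/3 - 7*k - 14.
From deg A=1, deg B=0, deg C=3: d=2.
A polynomial solution: f(k) = (k**2 - 3*k - 3)/3.
R(k) = B(k−1)·f(k)/C(k) = (k**2 - 3*k - 3)/(3*k**3 + 5*k**2 - 21*k - 42); s_k = R·t_k = 3**k*(k**2 - 3*k - 3)*factorial(k + 2).
Δs = 3**k*(3*k**3 + 5*k**2 - 21*k - 42)*factorial(k + 2), as required.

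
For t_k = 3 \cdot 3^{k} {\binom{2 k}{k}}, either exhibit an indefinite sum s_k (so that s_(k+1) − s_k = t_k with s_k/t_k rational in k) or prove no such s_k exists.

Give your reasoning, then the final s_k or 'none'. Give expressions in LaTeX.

Compute t_(k+1)/t_k: get 6*(2*k + 1)/(k + 1).
Factor: A=12*k + 6; B=k + 1; C=1.
Need (12*k + 6)·f(k+1) − (k)·f(k) = 1.
From deg A=1, deg B=1, deg C=0: d=-1.
d = -1 < 0 ⇒ no nonzero polynomial f; not summable.

no hypergeometric antidifference exists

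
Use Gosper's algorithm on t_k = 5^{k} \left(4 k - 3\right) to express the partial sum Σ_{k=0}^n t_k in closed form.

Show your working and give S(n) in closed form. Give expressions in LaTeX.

t_(k+1)/t_k = 5*(4*k + 1)/(4*k - 3).
Take A(k)=5, B(k)=1, C(k)=k - 3/4.
Need (5)·f(k+1) − (1)·f(k) = k - 3/4.
d = 1 from the (0,0,1) case.
Solving with deg f ≤ 1: f(k) = (k - 2)/4.
Then R = B(k−1)f/C = (k - 2)/(4*k - 3), so s_k = R(k)·t_k = 5**k*(k - 2).
s_(k+1) − s_k = 5**k*(4*k - 3) = t_k.
s_(n+1) = 5**(n + 1)*(n - 1) and s_(0) = -2, so S(n) = 5**(n + 1)*n - 5**(n + 1) + 2.

S(n) = 5^{n + 1} n - 5^{n + 1} + 2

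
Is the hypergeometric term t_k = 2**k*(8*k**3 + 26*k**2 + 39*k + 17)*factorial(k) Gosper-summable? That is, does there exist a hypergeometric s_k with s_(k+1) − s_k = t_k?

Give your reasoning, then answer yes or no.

Yes. s_k = 2**k*(4*k**2 + 3*k + 3)*factorial(k).

t_(k+1)/t_k = 2*(8*k**4 + 58*k**3 + 165*k**2 + 205*k + 90)/(8*k**3 + 26*k**2 + 39*k + 17).
Normal form (A,B,C) = (2*k + 2, 1, k**3 + 13*k**2/4 + 39*k/8 + 17/8).
f must satisfy (2*k + 2)·f(k+1) − (1)·f(k) = k**3 + 13*k**2/4 + 39*k/8 + 17/8.
deg f ≤ 2 (via 1,0,3).
Coefficient equations give f(k) = (4*k**2 + 3*k + 3)/8.
Certificate R = B(k−1)f/C = (4*k**2 + 3*k + 3)/(8*k**3 + 26*k**2 + 39*k + 17) gives s_k = 2**k*(4*k**2 + 3*k + 3)*factorial(k).
Check: Δs_k = 2**k*(8*k**3 + 26*k**2 + 39*k + 17)*factorial(k). ✓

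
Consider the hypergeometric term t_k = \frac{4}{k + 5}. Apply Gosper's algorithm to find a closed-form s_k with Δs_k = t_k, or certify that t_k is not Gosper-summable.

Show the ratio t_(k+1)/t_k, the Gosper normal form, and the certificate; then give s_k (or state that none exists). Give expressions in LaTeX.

not Gosper-summable; s_k does not exist

Ratio r(k) = (k + 5)/(k + 6).
A = k + 5, B = k + 6, C = 1.
f must satisfy (k + 5)·f(k+1) − (k + 5)·f(k) = 1.
Bound: deg f ≤ 0.
f = c0 ⇒ A·f(k+1) − B(k−1)·f(k) − C = -1. The system {-1 = 0} is inconsistent; no antidifference.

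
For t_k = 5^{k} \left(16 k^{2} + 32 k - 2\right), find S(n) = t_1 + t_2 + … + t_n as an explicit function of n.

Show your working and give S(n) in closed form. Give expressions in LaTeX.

S(n) = 20 \cdot 5^{n} n^{2} + 30 \cdot 5^{n} n - 5 \cdot 5^{n} + 5

Ratio r(k) = 5*(8*k**2 + 32*k + 23)/(8*k**2 + 16*k - 1).
Take A(k)=5, B(k)=1, C(k)=k**2 + 2*k - 1/8.
f must satisfy (5)·f(k+1) − (1)·f(k) = k**2 + 2*k - 1/8.
From deg A=0, deg B=0, deg C=2: d=2.
Solving with deg f ≤ 2: f(k) = (4*k**2 - 2*k - 3)/16.
Get s_k = R·t_k = 5**k*(4*k**2 - 2*k - 3) with R(k) = B(k−1)f(k)/C(k) = (4*k**2 - 2*k - 3)/(2*(8*k**2 + 16*k - 1)).
Check: Δs_k = 5**k*(16*k**2 + 32*k - 2). ✓
Σ_(k=1)^n t_k = s_(n+1) − s_(1) = (5**(n + 1)*(4*n**2 + 6*n - 1)) − (-5), i.e. 20*5**n*n**2 + 30*5**n*n - 5*5**n + 5.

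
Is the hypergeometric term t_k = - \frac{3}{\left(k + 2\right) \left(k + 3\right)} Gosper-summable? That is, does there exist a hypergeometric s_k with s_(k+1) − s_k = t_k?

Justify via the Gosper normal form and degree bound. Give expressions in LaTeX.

The ratio is (k + 2)/(k + 4).
So A=k + 2 and B=k + 4, with C=1.
Solve (k + 2)·f(k+1) − (k + 3)·f(k) = 1.
d = 1 from the (1,1,0) case.
A polynomial solution: f(k) = k/2.
Get s_k = R·t_k = -3*k/(2*k + 4) with R(k) = B(k−1)f(k)/C(k) = k*(k + 3)/2.
Verify: -3/(k**2 + 5*k + 6) matches t_k.

Yes. s_k = - \frac{3 k}{2 k + 4}.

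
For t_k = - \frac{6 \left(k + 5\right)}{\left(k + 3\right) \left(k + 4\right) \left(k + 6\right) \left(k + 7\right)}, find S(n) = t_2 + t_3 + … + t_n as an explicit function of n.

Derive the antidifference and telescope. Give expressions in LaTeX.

S(n) = \frac{3 \left(- n^{2} - 11 n + 12\right)}{40 \left(n^{2} + 11 n + 28\right)}

t_(k+1)/t_k = (k + 3)*(k + 6)**2/((k + 5)**2*(k + 8)).
A = k + 3, B = k + 8, C = k**2 + 10*k + 25.
Solve (k + 3)·f(k+1) − (k + 7)·f(k) = k**2 + 10*k + 25.
d = 4 from the (1,1,2) case.
Match coefficients ⇒ f(k) = k*(k + 4)*(k + 5)*(k + 9)/36.
Then R = B(k−1)f/C = k*(k + 4)*(k + 7)*(k + 9)/(36*(k + 5)), so s_k = R(k)·t_k = k*(-k - 9)/(6*(k**2 + 9*k + 18)).
Δs = 6*(-k - 5)/(k**4 + 20*k**3 + 145*k**2 + 450*k + 504), as required.
Evaluate: s_(n+1) = (-n**2 - 11*n - 10)/(6*(n**2 + 11*n + 28)); subtract s_(2) = -11/120 ⇒ S(n) = 3*(-n**2 - 11*n + 12)/(40*(n**2 + 11*n + 28)).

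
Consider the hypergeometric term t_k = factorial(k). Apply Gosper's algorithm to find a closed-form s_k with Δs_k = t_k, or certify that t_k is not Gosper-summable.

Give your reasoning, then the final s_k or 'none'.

no hypergeometric antidifference exists

t_(k+1)/t_k = k + 1.
Normal form (A,B,C) = (k + 1, 1, 1).
Set up (k + 1)·f(k+1) − (1)·f(k) − (1) = 0.
From deg A=1, deg B=0, deg C=0: d=-1.
deg f ≤ -1 is impossible — no certificate.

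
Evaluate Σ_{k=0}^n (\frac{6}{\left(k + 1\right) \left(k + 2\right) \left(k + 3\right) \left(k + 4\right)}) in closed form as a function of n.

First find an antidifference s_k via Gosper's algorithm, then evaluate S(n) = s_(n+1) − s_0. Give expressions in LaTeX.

S(n) = \frac{n^{3} + 9 n^{2} + 26 n + 18}{3 \left(n^{3} + 9 n^{2} + 26 n + 24\right)}

t_(k+1)/t_k = (k + 1)/(k + 5).
A = k + 1, B = k + 5, C = 1.
Need (k + 1)·f(k+1) − (k + 4)·f(k) = 1.
Bound: deg f ≤ 3.
Coefficient equations give f(k) = k*(k**2 + 6*k + 11)/18.
Get s_k = R·t_k = k*(k**2 + 6*k + 11)/(3*(k + 1)*(k + 2)*(k + 3)) with R(k) = B(k−1)f(k)/C(k) = k*(k + 4)*(k**2 + 6*k + 11)/18.
s_(k+1) − s_k = 6/(k**4 + 10*k**3 + 35*k**2 + 50*k + 24) = t_k.
s_(n+1) = (n**3 + 9*n**2 + 26*n + 18)/(3*(n**3 + 9*n**2 + 26*n + 24)) and s_(0) = 0, so S(n) = (n**3 + 9*n**2 + 26*n + 18)/(3*(n**3 + 9*n**2 + 26*n + 24)).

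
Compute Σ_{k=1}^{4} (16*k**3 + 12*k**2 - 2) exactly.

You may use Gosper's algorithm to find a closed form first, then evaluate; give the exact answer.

Σ = 1952

The ratio is (8*(k + 1)**3 + 6*(k + 1)**2 - 1)/(8*k**3 + 6*k**2 - 1).
Normal form (A,B,C) = (1, 1, k**3 + 3*k**2/4 - 1/8).
Need (1)·f(k+1) − (1)·f(k) = k**3 + 3*k**2/4 - 1/8.
From deg A=0, deg B=0, deg C=3: d=4.
Solving with deg f ≤ 4: f(k) = k**2*(2*k**2 - 2*k - 1)/8.
Then R = B(k−1)f/C = k**2*(2*k**2 - 2*k - 1)/(8*k**3 + 6*k**2 - 1), so s_k = R(k)·t_k = k**2*(4*k**2 - 4*k - 2).
Check: Δs_k = 16*k**3 + 12*k**2 - 2. ✓
Telescoping: Σ = s_(5) − s_(1) = 1950 − (-2) = 1952.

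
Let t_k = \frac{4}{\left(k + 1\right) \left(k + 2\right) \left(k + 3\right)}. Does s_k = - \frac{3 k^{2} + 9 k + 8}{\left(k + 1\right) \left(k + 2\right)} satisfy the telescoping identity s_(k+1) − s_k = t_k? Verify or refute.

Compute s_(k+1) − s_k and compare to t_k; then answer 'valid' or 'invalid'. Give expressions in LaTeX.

valid (s_(k+1) − s_k reduces to t_k)

s_(k+1) = (-9*k - 3*(k + 1)**2 - 17)/((k + 2)*(k + 3))
s_(k+1) − s_k = 4/(k**3 + 6*k**2 + 11*k + 6)
(s_(k+1) − s_k) − t_k = 0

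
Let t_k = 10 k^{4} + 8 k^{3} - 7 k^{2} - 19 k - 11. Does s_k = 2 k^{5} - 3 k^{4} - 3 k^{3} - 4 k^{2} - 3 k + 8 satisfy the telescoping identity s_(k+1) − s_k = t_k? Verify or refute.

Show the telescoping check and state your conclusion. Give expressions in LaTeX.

s_(k+1) = 2*k**5 + 7*k**4 + 5*k**3 - 11*k**2 - 22*k - 3
s_(k+1) − s_k = 10*k**4 + 8*k**3 - 7*k**2 - 19*k - 11
(s_(k+1) − s_k) − t_k = 0

Valid — Δs_k = t_k.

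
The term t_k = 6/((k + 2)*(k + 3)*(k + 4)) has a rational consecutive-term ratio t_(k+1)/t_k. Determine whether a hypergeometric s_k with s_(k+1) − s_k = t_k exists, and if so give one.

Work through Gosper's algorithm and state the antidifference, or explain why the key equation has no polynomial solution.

s_k = k*(k + 5)/(2*(k + 2)*(k + 3))

Ratio r(k) = (k + 2)/(k + 5).
Normal form (A,B,C) = (k + 2, k + 5, 1).
f must satisfy (k + 2)·f(k+1) − (k + 4)·f(k) = 1.
Degrees (1,1,0) ⇒ d ≤ 2.
Solving with deg f ≤ 2: f(k) = k*(k + 5)/12.
Then R = B(k−1)f/C = k*(k + 4)*(k + 5)/12, so s_k = R(k)·t_k = k*(k + 5)/(2*(k + 2)*(k + 3)).
Δs = 6/(k**3 + 9*k**2 + 26*k + 24), as required.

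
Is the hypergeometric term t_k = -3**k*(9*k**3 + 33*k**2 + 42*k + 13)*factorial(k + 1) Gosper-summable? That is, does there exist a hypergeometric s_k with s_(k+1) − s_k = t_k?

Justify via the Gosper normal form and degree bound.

Step 1: r(k) = 3*(9*k**4 + 78*k**3 + 255*k**2 + 367*k + 194)/(9*k**3 + 33*k**2 + 42*k + 13).
So A=3*k + 6 and B=1, with C=k**3 + 11*k**2/3 + 14*k/3 + 13/9.
Key eq: (3*k + 6)·f(k+1) = (1)·f(k) + (k**3 + 11*k**2/3 + 14*k/3 + 13/9).
From deg A=1, deg B=0, deg C=3: d=2.
Match coefficients ⇒ f(k) = (3*k**2 - 1)/9.
R(k) = B(k−1)·f(k)/C(k) = (3*k**2 - 1)/(9*k**3 + 33*k**2 + 42*k + 13); s_k = R·t_k = -3**k*(3*k**2 - 1)*factorial(k + 1).
s_(k+1) − s_k = -3**k*(9*k**3 + 33*k**2 + 42*k + 13)*factorial(k + 1) = t_k.

Yes. s_k = -3**k*(3*k**2 - 1)*factorial(k + 1).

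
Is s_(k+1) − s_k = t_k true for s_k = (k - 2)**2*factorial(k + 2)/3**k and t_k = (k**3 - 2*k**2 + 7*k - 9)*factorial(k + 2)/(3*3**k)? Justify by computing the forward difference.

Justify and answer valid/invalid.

Valid — Δs_k = t_k.

s_(k+1) = (k - 1)**2*factorial(k + 3)/(3*3**k)
s_(k+1) − s_k = (k**3 - 2*k**2 + 7*k - 9)*factorial(k + 2)/(3*3**k)
(s_(k+1) − s_k) − t_k = 0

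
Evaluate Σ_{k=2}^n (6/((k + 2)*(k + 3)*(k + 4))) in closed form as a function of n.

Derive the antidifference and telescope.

r(k) = (k + 2)/(k + 5) after simplifying.
Take A(k)=k + 2, B(k)=k + 5, C(k)=1.
f must satisfy (k + 2)·f(k+1) − (k + 4)·f(k) = 1.
deg f ≤ 2 (via 1,1,0).
Solve for f: f(k) = k*(k + 5)/12 (degree 2 ≤ 2).
So s_k = (B(k−1)f/C)·t_k = (k*(k + 4)*(k + 5)/12)·t_k = k*(k + 5)/(2*(k + 2)*(k + 3)).
Verify: 6/(k**3 + 9*k**2 + 26*k + 24) matches t_k.
Telescope: S(n) = s_(n+1) − s_(2) = (n**2 + 7*n + 6)/(2*(n**2 + 7*n + 12)) − (7/20) = 3*(n**2 + 7*n - 8)/(20*(n**2 + 7*n + 12)).

S(n) = 3*(n**2 + 7*n - 8)/(20*(n**2 + 7*n + 12))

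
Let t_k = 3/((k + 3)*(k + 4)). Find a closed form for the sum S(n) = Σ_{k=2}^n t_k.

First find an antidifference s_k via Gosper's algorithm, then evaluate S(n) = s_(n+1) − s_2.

S(n) = 3*(n - 1)/(5*(n + 4))

Step 1: r(k) = (k + 3)/(k + 5).
Normal form (A,B,C) = (k + 3, k + 5, 1).
f must satisfy (k + 3)·f(k+1) − (k + 4)·f(k) = 1.
Bound: deg f ≤ 1.
Solving with deg f ≤ 1: f(k) = k/3.
Then R = B(k−1)f/C = k*(k + 4)/3, so s_k = R(k)·t_k = k/(k + 3).
Δs = 3/(k**2 + 7*k + 12), as required.
s_(n+1) = (n + 1)/(n + 4) and s_(2) = 2/5, so S(n) = 3*(n - 1)/(5*(n + 4)).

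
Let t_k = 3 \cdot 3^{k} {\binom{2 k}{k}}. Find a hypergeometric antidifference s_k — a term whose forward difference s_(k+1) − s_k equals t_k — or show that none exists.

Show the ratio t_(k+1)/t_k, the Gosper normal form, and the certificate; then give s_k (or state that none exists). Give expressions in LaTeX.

Compute t_(k+1)/t_k: get 6*(2*k + 1)/(k + 1).
Gosper form: A/B · C(k+1)/C(k) with A=12*k + 6, B=k + 1, C=1.
Need (12*k + 6)·f(k+1) − (k)·f(k) = 1.
Degrees (1,1,0) ⇒ d ≤ -1.
d = -1 < 0 ⇒ no nonzero polynomial f; not summable.

no hypergeometric antidifference exists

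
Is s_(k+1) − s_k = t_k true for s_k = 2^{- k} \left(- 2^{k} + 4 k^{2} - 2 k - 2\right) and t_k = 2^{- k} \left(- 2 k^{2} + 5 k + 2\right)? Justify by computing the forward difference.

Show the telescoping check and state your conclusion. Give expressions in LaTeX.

s_(k+1) = (-2**k + 2*k**2 + 3*k)/2**k
s_(k+1) − s_k = (-2*k**2 + 5*k + 2)/2**k
(s_(k+1) − s_k) − t_k = 0

Valid — Δs_k = t_k.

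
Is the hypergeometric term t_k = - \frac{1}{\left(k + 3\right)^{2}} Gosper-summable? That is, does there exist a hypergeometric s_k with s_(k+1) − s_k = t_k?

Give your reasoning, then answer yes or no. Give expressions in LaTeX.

No. Not Gosper-summable.

Step 1: r(k) = (k + 3)**2/(k + 4)**2.
Take A(k)=k**2 + 6*k + 9, B(k)=k**2 + 8*k + 16, C(k)=1.
Solve (k**2 + 6*k + 9)·f(k+1) − (k**2 + 6*k + 9)·f(k) = 1.
deg f ≤ 0 (via 2,2,0).
Generic f = c0 gives residual -1; -1 = 0 cannot hold, so t_k is not Gosper-summable.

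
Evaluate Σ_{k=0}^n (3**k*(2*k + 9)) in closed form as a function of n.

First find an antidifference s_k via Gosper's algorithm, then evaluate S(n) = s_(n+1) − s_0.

S(n) = 3*3**n*n + 12*3**n - 3

r(k) = 3*(2*k + 11)/(2*k + 9) after simplifying.
Normal form (A,B,C) = (3, 1, k + 9/2).
f must satisfy (3)·f(k+1) − (1)·f(k) = k + 9/2.
deg f ≤ 1 (via 0,0,1).
Solve for f: f(k) = (k + 3)/2 (degree 1 ≤ 1).
So s_k = (B(k−1)f/C)·t_k = ((k + 3)/(2*k + 9))·t_k = 3**k*(k + 3).
Check: Δs_k = 3**k*(2*k + 9). ✓
Telescope: S(n) = s_(n+1) − s_(0) = 3**(n + 1)*(n + 4) − (3) = 3*3**n*n + 12*3**n - 3.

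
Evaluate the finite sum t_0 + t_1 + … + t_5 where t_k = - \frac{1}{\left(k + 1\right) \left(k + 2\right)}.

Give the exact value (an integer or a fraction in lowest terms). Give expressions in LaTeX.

Σ = -6/7

t_(k+1)/t_k = (k + 1)/(k + 3).
So A=k + 1 and B=k + 3, with C=1.
Key eq: (k + 1)·f(k+1) = (k + 2)·f(k) + (1).
Degrees (1,1,0) ⇒ d ≤ 1.
Match coefficients ⇒ f(k) = k.
So s_k = (B(k−1)f/C)·t_k = (k*(k + 2))·t_k = -k/(k + 1).
s_(k+1) − s_k = -1/(k**2 + 3*k + 2) = t_k.
Evaluate s at k=6 and k=0: -6/7 and 0; difference -6/7.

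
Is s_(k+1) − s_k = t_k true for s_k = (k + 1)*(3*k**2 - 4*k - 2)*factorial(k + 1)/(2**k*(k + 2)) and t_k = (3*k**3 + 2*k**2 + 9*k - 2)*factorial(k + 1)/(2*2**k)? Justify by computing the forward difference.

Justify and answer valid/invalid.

Invalid: residual -k*(3*k**3 + 8*k**2 + 7*k + 24)*factorial(k + 1)/(2*2**k*(k + 2)*(k + 3)) ≠ 0.

s_(k+1) = (k + 2)*(3*k**2 + 2*k - 3)*factorial(k + 2)/(2*2**k*(k + 3))
s_(k+1) − s_k = (3*k**5 + 14*k**4 + 29*k**3 + 48*k**2 + 20*k - 12)*factorial(k + 1)/(2*2**k*(k + 2)*(k + 3))
(s_(k+1) − s_k) − t_k = -k*(3*k**3 + 8*k**2 + 7*k + 24)*factorial(k + 1)/(2*2**k*(k + 2)*(k + 3))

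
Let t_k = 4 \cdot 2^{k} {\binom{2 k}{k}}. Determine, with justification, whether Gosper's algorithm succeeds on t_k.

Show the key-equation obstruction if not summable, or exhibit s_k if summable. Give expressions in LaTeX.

No. Not Gosper-summable.

Ratio r(k) = 4*(2*k + 1)/(k + 1).
Take A(k)=8*k + 4, B(k)=k + 1, C(k)=1.
Set up (8*k + 4)·f(k+1) − (k)·f(k) − (1) = 0.
d = -1 from the (1,1,0) case.
Bound -1 < 0, so the key equation has no polynomial solution.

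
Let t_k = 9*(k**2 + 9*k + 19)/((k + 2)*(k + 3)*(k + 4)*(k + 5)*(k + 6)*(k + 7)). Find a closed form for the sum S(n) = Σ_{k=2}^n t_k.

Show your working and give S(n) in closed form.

S(n) = (n**3 + 15*n**2 + 71*n - 87)/(64*(n**3 + 15*n**2 + 71*n + 105))

r(k) = (k + 2)*(9*k + (k + 1)**2 + 28)/((k + 8)*(k**2 + 9*k + 19)) after simplifying.
Gosper form: A/B · C(k+1)/C(k) with A=k + 2, B=k + 8, C=k**2 + 9*k + 19.
Key eq: (k + 2)·f(k+1) = (k + 7)·f(k) + (k**2 + 9*k + 19).
From deg A=1, deg B=1, deg C=2: d=5.
Coefficient equations give f(k) = k*(k + 3)*(k + 5)*(k**2 + 12*k + 44)/144.
R(k) = B(k−1)·f(k)/C(k) = k*(k + 3)*(k + 5)*(k + 7)*(k**2 + 12*k + 44)/(144*(k**2 + 9*k + 19)); s_k = R·t_k = k*(k**2 + 12*k + 44)/(16*(k**3 + 12*k**2 + 44*k + 48)).
Check: Δs_k = 9*(k**2 + 9*k + 19)/(k**6 + 27*k**5 + 295*k**4 + 1665*k**3 + 5104*k**2 + 8028*k + 5040). ✓
Telescope: S(n) = s_(n+1) − s_(2) = (n**3 + 15*n**2 + 71*n + 57)/(16*(n**3 + 15*n**2 + 71*n + 105)) − (3/64) = (n**3 + 15*n**2 + 71*n - 87)/(64*(n**3 + 15*n**2 + 71*n + 105)).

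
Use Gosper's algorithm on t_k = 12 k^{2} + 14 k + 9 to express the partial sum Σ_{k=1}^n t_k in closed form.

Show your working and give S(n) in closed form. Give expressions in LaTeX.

S(n) = n \left(4 n^{2} + 13 n + 18\right)

Compute t_(k+1)/t_k: get (12*k**2 + 38*k + 35)/(12*k**2 + 14*k + 9).
So A=1 and B=1, with C=k**2 + 7*k/6 + 3/4.
Key eq: (1)·f(k+1) = (1)·f(k) + (k**2 + 7*k/6 + 3/4).
Bound: deg f ≤ 3.
Match coefficients ⇒ f(k) = k*(4*k**2 + k + 4)/12.
Then R = B(k−1)f/C = k*(4*k**2 + k + 4)/(12*k**2 + 14*k + 9), so s_k = R(k)·t_k = k*(4*k**2 + k + 4).
Check: Δs_k = 12*k**2 + 14*k + 9. ✓
s_(n+1) = 4*n**3 + 13*n**2 + 18*n + 9 and s_(1) = 9, so S(n) = n*(4*n**2 + 13*n + 18).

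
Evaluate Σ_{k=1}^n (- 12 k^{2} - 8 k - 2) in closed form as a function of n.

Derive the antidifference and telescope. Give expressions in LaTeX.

Ratio r(k) = (6*k**2 + 16*k + 11)/(6*k**2 + 4*k + 1).
So A=1 and B=1, with C=k**2 + 2*k/3 + 1/6.
f must satisfy (1)·f(k+1) − (1)·f(k) = k**2 + 2*k/3 + 1/6.
d = 3 from the (0,0,2) case.
Solve for f: f(k) = k**2*(2*k - 1)/6 (degree 3 ≤ 3).
Then R = B(k−1)f/C = k**2*(2*k - 1)/(6*k**2 + 4*k + 1), so s_k = R(k)·t_k = k**2*(2 - 4*k).
Verify: -12*k**2 - 8*k - 2 matches t_k.
Telescope: S(n) = s_(n+1) − s_(1) = -4*n**3 - 10*n**2 - 8*n - 2 − (-2) = 2*n*(-2*n**2 - 5*n - 4).

S(n) = 2 n \left(- 2 n^{2} - 5 n - 4\right)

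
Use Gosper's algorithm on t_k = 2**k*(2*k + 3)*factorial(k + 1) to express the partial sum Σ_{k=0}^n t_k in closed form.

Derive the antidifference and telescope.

The ratio is 2*(k + 2)*(2*k + 5)/(2*k + 3).
Take A(k)=2*k + 4, B(k)=1, C(k)=k + 3/2.
Key eq: (2*k + 4)·f(k+1) = (1)·f(k) + (k + 3/2).
deg f ≤ 0 (via 1,0,1).
Match coefficients ⇒ f(k) = 1/2.
R(k) = B(k−1)·f(k)/C(k) = 1/(2*k + 3); s_k = R·t_k = 2**k*factorial(k + 1).
Check: Δs_k = 2**k*(2*k + 3)*factorial(k + 1). ✓
Σ_(k=0)^n t_k = s_(n+1) − s_(0) = (2**(n + 1)*factorial(n + 2)) − (1), i.e. 2*2**n*factorial(n + 2) - 1.

S(n) = 2*2**n*factorial(n + 2) - 1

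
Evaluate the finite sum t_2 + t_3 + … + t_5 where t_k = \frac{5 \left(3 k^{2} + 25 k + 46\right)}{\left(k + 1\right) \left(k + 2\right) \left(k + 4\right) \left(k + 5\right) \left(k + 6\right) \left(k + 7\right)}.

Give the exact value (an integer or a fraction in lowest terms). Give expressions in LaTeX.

Compute t_(k+1)/t_k: get (k + 1)*(k + 4)*(25*k + 3*(k + 1)**2 + 71)/((k + 3)*(k + 8)*(3*k**2 + 25*k + 46)).
So A=k + 1 and B=k + 8, with C=k**3 + 34*k**2/3 + 121*k/3 + 46.
Set up (k + 1)·f(k+1) − (k + 7)·f(k) − (k**3 + 34*k**2/3 + 121*k/3 + 46) = 0.
From deg A=1, deg B=1, deg C=3: d=6.
A polynomial solution: f(k) = k*(k + 2)*(k + 3)*(k + 5)*(k**2 + 11*k + 34)/72.
So s_k = (B(k−1)f/C)·t_k = (k*(k + 2)*(k + 5)*(k + 7)*(k**2 + 11*k + 34)/(24*(3*k**2 + 25*k + 46)))·t_k = 5*k*(k**2 + 11*k + 34)/(24*(k**3 + 11*k**2 + 34*k + 24)).
Check: Δs_k = 5*(3*k**2 + 25*k + 46)/(k**6 + 25*k**5 + 247*k**4 + 1219*k**3 + 3112*k**2 + 3796*k + 1680). ✓
Evaluate s at k=6 and k=2: 17/84 and 25/144; difference 29/1008.

Σ = 29/1008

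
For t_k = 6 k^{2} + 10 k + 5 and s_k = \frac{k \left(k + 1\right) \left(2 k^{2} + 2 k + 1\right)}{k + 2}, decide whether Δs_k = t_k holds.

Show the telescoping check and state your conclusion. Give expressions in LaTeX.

Invalid: residual \frac{2 \left(- 2 k^{3} - 10 k^{2} - 12 k - 5\right)}{k^{2} + 5 k + 6} ≠ 0.

s_(k+1) = (k + 1)*(k + 2)*(2*k + 2*(k + 1)**2 + 3)/(k + 3)
s_(k+1) − s_k = (6*k**4 + 36*k**3 + 71*k**2 + 61*k + 20)/(k**2 + 5*k + 6)
(s_(k+1) − s_k) − t_k = 2*(-2*k**3 - 10*k**2 - 12*k - 5)/(k**2 + 5*k + 6)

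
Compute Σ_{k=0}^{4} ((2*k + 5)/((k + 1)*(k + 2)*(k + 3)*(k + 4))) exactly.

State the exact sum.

Σ = 5/16

Compute t_(k+1)/t_k: get (k + 1)*(2*k + 7)/((k + 5)*(2*k + 5)).
Take A(k)=k + 1, B(k)=k + 5, C(k)=k + 5/2.
f must satisfy (k + 1)·f(k+1) − (k + 4)·f(k) = k + 5/2.
deg f ≤ 3 (via 1,1,1).
Coefficient equations give f(k) = k*(k + 2)*(k + 4)/6.
So s_k = (B(k−1)f/C)·t_k = (k*(k + 2)*(k + 4)**2/(3*(2*k + 5)))·t_k = k*(k + 4)/(3*(k**2 + 4*k + 3)).
Δs = (2*k + 5)/(k**4 + 10*k**3 + 35*k**2 + 50*k + 24), as required.
Telescoping: Σ = s_(5) − s_(0) = 5/16 − (0) = 5/16.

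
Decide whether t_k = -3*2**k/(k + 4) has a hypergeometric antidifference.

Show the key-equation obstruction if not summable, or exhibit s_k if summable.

Compute t_(k+1)/t_k: get 2*(k + 4)/(k + 5).
Factor: A=2*k + 8; B=k + 5; C=1.
Key eq: (2*k + 8)·f(k+1) = (k + 4)·f(k) + (1).
Bound: deg f ≤ -1.
Negative degree bound (-1): no f exists, t_k not Gosper-summable.

No — t_k has no hypergeometric antidifference.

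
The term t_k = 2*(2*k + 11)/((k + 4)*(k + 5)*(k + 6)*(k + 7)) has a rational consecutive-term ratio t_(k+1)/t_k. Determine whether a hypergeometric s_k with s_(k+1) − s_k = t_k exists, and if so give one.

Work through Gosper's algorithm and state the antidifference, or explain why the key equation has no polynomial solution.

t_(k+1)/t_k = (k + 4)*(2*k + 13)/((k + 8)*(2*k + 11)).
Normal form (A,B,C) = (k + 4, k + 8, k + 11/2).
Solve (k + 4)·f(k+1) − (k + 7)·f(k) = k + 11/2.
Bound: deg f ≤ 3.
Coefficient equations give f(k) = k*(k + 5)*(k + 10)/48.
So s_k = (B(k−1)f/C)·t_k = (k*(k + 5)*(k + 7)*(k + 10)/(24*(2*k + 11)))·t_k = k*(k + 10)/(12*(k**2 + 10*k + 24)).
Δs = 2*(2*k + 11)/(k**4 + 22*k**3 + 179*k**2 + 638*k + 840), as required.

s_k = k*(k + 10)/(12*(k**2 + 10*k + 24))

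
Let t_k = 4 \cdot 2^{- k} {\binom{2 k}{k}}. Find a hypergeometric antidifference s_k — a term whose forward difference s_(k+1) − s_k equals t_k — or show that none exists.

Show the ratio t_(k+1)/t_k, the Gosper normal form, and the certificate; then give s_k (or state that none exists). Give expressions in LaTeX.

Ratio r(k) = (2*k + 1)/(k + 1).
Take A(k)=2*k + 1, B(k)=k + 1, C(k)=1.
Solve (2*k + 1)·f(k+1) − (k)·f(k) = 1.
deg f ≤ -1 (via 1,1,0).
Negative degree bound (-1): no f exists, t_k not Gosper-summable.

none — t_k is not Gosper-summable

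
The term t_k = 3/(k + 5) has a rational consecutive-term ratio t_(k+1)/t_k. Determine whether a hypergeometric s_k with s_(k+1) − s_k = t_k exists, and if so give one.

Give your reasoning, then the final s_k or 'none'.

Step 1: r(k) = (k + 5)/(k + 6).
So A=k + 5 and B=k + 6, with C=1.
f must satisfy (k + 5)·f(k+1) − (k + 5)·f(k) = 1.
Bound: deg f ≤ 0.
Put f(k) = c0: A·f(k+1) − B(k−1)·f(k) − C = -1; need -1 = 0 — inconsistent ⇒ no f, not summable.

none (Gosper's algorithm certifies no s_k)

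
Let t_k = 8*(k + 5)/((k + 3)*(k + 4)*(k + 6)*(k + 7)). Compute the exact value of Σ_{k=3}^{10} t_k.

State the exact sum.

Σ = 184/3213

The ratio is (k + 3)*(k + 6)**2/((k + 5)**2*(k + 8)).
Factor: A=k + 3; B=k + 8; C=k**2 + 10*k + 25.
Need (k + 3)·f(k+1) − (k + 7)·f(k) = k**2 + 10*k + 25.
deg f ≤ 4 (via 1,1,2).
Solve for f: f(k) = k*(k + 4)*(k + 5)*(k + 9)/36 (degree 4 ≤ 4).
Then R = B(k−1)f/C = k*(k + 4)*(k + 7)*(k + 9)/(36*(k + 5)), so s_k = R(k)·t_k = 2*k*(k + 9)/(9*(k**2 + 9*k + 18)).
Check: Δs_k = 8*(k + 5)/(k**4 + 20*k**3 + 145*k**2 + 450*k + 504). ✓
Telescoping: Σ = s_(11) − s_(3) = 220/1071 − (4/27) = 184/3213.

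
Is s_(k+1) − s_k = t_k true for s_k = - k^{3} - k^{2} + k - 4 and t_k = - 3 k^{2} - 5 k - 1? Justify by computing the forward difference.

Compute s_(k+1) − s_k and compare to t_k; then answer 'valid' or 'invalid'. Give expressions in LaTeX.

s_(k+1) = k - (k + 1)**3 - (k + 1)**2 - 3
s_(k+1) − s_k = -3*k**2 - 5*k - 1
(s_(k+1) − s_k) − t_k = 0

valid; difference matches t_k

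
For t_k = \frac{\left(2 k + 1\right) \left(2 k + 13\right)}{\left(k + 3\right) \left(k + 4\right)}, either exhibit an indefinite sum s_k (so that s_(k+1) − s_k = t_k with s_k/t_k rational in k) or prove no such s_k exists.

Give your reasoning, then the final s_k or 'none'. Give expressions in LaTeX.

r(k) = (k + 3)*(2*k + 3)*(2*k + 15)/((k + 5)*(2*k + 1)*(2*k + 13)) after simplifying.
A = k + 3, B = k + 5, C = k**2 + 7*k + 13/4.
f must satisfy (k + 3)·f(k+1) − (k + 4)·f(k) = k**2 + 7*k + 13/4.
deg f ≤ 2 (via 1,1,2).
Solve for f: f(k) = k*(12*k + 1)/12 (degree 2 ≤ 2).
R(k) = B(k−1)·f(k)/C(k) = k*(k + 4)*(12*k + 1)/(3*(2*k + 1)*(2*k + 13)); s_k = R·t_k = k*(12*k + 1)/(3*(k + 3)).
s_(k+1) − s_k = (4*k**2 + 28*k + 13)/(k**2 + 7*k + 12) = t_k.

s_k = \frac{k \left(12 k + 1\right)}{3 \left(k + 3\right)}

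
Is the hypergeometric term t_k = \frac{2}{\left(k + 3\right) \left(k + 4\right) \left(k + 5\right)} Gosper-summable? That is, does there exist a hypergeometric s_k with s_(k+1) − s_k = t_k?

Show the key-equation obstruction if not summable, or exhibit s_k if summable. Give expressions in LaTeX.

Step 1: r(k) = (k + 3)/(k + 6).
Normal form (A,B,C) = (k + 3, k + 6, 1).
Solve (k + 3)·f(k+1) − (k + 5)·f(k) = 1.
deg f ≤ 2 (via 1,1,0).
A polynomial solution: f(k) = k*(k + 7)/24.
So s_k = (B(k−1)f/C)·t_k = (k*(k + 5)*(k + 7)/24)·t_k = k*(k + 7)/(12*(k + 3)*(k + 4)).
s_(k+1) − s_k = 2/(k**3 + 12*k**2 + 47*k + 60) = t_k.

Yes. s_k = \frac{k \left(k + 7\right)}{12 \left(k + 3\right) \left(k + 4\right)}.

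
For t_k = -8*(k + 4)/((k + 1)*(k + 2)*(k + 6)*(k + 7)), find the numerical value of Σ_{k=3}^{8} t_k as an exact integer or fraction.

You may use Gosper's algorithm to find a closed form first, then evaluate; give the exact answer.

Σ = -19/225

r(k) = (k + 1)*(k + 5)*(k + 6)/((k + 3)*(k + 4)*(k + 8)) after simplifying.
Factor: A=k + 1; B=k + 8; C=k**4 + 16*k**3 + 95*k**2 + 248*k + 240.
Need (k + 1)·f(k+1) − (k + 7)·f(k) = k**4 + 16*k**3 + 95*k**2 + 248*k + 240.
d = 6 from the (1,1,4) case.
Match coefficients ⇒ f(k) = k*(k + 2)*(k + 3)*(k + 4)*(k + 5)*(k + 7)/12.
Certificate R = B(k−1)f/C = k*(k + 2)*(k + 7)**2/(12*(k + 4)) gives s_k = 2*k*(-k - 7)/(3*(k**2 + 7*k + 6)).
Δs = 8*(-k - 4)/(k**4 + 16*k**3 + 83*k**2 + 152*k + 84), as required.
Σ_(k=3)^(8) t_k = s_(9) − s_(3) = -16/25 − (-5/9) = -19/225.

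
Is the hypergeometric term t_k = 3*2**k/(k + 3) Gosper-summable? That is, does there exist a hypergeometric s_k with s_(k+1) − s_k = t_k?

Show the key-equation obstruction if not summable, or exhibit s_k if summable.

No — key equation has no polynomial f.

The ratio is 2*(k + 3)/(k + 4).
A = 2*k + 6, B = k + 4, C = 1.
f must satisfy (2*k + 6)·f(k+1) − (k + 3)·f(k) = 1.
d = -1 from the (1,1,0) case.
Bound -1 < 0, so the key equation has no polynomial solution.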